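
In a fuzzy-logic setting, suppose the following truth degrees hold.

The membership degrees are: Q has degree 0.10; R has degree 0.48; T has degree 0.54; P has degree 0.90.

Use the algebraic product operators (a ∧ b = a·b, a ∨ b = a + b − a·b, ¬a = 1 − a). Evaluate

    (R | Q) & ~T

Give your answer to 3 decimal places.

0.245

R | Q = a + b − a·b on (0.4800, 0.1000) = 0.5320
~T = 1 − 0.5400 = 0.4600
(R | Q) & ~T = a·b on (0.5320, 0.4600) = 0.2447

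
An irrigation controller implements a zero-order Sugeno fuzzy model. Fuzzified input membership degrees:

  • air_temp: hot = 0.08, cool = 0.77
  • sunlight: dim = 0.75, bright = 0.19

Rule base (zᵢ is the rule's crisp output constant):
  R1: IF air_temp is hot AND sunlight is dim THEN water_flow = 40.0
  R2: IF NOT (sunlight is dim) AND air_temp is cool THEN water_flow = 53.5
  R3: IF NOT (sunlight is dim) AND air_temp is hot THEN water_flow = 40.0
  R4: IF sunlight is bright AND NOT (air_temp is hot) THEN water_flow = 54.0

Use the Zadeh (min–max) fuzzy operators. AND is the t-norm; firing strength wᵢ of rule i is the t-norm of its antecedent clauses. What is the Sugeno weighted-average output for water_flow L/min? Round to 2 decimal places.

50.06

R1 (z=40.0): hot=0.08, dim=0.75; AND[min(a, b)] → w = 0.08
R2 (z=53.5): ¬dim=1−0.75=0.25, cool=0.77; AND[min(a, b)] → w = 0.25
R3 (z=40.0): ¬dim=1−0.75=0.25, hot=0.08; AND[min(a, b)] → w = 0.08
R4 (z=54.0): bright=0.19, ¬hot=1−0.08=0.92; AND[min(a, b)] → w = 0.19
Weighted average = (0.08·40.0 + 0.25·53.5 + 0.08·40.0 + 0.19·54.0) / (0.08 + 0.25 + 0.08 + 0.19)
  = 30.0350 / 0.6000 = 50.06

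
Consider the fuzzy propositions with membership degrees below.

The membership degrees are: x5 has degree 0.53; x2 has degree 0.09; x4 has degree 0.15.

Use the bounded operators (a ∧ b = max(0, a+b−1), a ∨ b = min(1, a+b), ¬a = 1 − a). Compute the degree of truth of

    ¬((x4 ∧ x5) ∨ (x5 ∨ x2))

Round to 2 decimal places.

x4 ∧ x5 = max(0, a+b−1) on (0.15, 0.53) = 0.00
x5 ∨ x2 = min(1, a+b) on (0.53, 0.09) = 0.62
(x4 ∧ x5) ∨ (x5 ∨ x2) = min(1, a+b) on (0.00, 0.62) = 0.62
¬((x4 ∧ x5) ∨ (x5 ∨ x2)) = 1 − 0.62 = 0.38

0.38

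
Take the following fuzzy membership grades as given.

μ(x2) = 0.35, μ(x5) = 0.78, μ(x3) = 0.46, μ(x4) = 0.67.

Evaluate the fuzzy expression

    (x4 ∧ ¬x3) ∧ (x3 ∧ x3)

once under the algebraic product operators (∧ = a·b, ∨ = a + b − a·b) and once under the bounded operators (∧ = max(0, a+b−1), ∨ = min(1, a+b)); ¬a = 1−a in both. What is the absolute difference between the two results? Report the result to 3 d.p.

Under algebraic product:
  ¬x3 = 1 − 0.4600 = 0.5400
  x4 ∧ ¬x3 = a·b on (0.6700, 0.5400) = 0.3618
  x3 ∧ x3 = a·b on (0.4600, 0.4600) = 0.2116
  (x4 ∧ ¬x3) ∧ (x3 ∧ x3) = a·b on (0.3618, 0.2116) = 0.0766
  → value = 0.0766
Under bounded:
  ¬x3 = 1 − 0.46 = 0.54
  x4 ∧ ¬x3 = max(0, a+b−1) on (0.67, 0.54) = 0.21
  x3 ∧ x3 = max(0, a+b−1) on (0.46, 0.46) = 0.00
  (x4 ∧ ¬x3) ∧ (x3 ∧ x3) = max(0, a+b−1) on (0.21, 0.00) = 0.00
  → value = 0.0000
|0.0766 − 0.0000| = 0.077

0.077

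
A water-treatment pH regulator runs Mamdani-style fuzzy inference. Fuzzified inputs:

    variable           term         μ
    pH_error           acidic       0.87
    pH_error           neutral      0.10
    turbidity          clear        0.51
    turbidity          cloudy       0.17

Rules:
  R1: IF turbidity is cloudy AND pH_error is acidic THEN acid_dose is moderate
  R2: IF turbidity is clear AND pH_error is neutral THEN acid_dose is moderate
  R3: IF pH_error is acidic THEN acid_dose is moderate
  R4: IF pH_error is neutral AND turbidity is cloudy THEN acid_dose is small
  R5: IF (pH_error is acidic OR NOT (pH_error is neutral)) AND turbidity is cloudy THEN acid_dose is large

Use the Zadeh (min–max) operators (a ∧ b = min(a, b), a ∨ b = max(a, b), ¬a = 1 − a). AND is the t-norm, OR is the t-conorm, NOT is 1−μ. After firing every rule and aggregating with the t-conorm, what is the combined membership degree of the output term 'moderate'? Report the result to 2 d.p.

0.87

R1: cloudy=0.17, acidic=0.87; AND[min(a, b)] → w = 0.17
R2: clear=0.51, neutral=0.10; AND[min(a, b)] → w = 0.10
R3: acidic=0.87 → w = 0.87
R4: neutral=0.10, cloudy=0.17; AND[min(a, b)] → w = 0.10
R5: (acidic=0.87 OR ¬neutral=1−0.10=0.90) = 0.90; AND[min(a, b)] with cloudy=0.17 → w = 0.17
Rules with consequent 'moderate': {R1, R2, R3} → strengths 0.17, 0.10, 0.87
Aggregate via t-conorm [max(a, b)]: 0.87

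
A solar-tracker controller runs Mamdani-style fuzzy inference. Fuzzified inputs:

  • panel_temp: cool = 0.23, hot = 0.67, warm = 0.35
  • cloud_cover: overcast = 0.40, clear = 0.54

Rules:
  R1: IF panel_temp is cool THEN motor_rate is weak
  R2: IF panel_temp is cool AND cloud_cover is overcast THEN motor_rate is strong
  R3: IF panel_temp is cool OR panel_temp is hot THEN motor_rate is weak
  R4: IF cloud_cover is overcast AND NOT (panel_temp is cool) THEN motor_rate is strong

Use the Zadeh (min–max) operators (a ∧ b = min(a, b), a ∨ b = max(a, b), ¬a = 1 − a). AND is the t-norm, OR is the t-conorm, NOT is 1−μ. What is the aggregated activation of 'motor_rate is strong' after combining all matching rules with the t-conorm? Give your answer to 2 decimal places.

R1: cool=0.23 → w = 0.23
R2: cool=0.23, overcast=0.40; AND[min(a, b)] → w = 0.23
R3: cool=0.23, hot=0.67; OR[max(a, b)] → w = 0.67
R4: overcast=0.40, ¬cool=1−0.23=0.77; AND[min(a, b)] → w = 0.40
Rules with consequent 'strong': {R2, R4} → strengths 0.23, 0.40
Aggregate via t-conorm [max(a, b)]: 0.40

0.40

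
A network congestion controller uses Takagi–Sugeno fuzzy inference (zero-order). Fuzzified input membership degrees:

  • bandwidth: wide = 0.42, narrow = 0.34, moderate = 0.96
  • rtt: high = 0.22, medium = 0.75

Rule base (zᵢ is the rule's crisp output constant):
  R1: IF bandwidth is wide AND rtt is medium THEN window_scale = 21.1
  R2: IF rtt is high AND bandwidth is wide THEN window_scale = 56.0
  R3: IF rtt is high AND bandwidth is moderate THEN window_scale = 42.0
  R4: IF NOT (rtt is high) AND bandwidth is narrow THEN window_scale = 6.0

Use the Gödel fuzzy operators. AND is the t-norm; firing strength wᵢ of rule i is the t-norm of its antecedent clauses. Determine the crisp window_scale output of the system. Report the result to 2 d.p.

27.05

R1 (z=21.1): wide=0.42, medium=0.75; AND[min(a, b)] → w = 0.42
R2 (z=56.0): high=0.22, wide=0.42; AND[min(a, b)] → w = 0.22
R3 (z=42.0): high=0.22, moderate=0.96; AND[min(a, b)] → w = 0.22
R4 (z=6.0): ¬high=1−0.22=0.78, narrow=0.34; AND[min(a, b)] → w = 0.34
Weighted average = (0.42·21.1 + 0.22·56.0 + 0.22·42.0 + 0.34·6.0) / (0.42 + 0.22 + 0.22 + 0.34)
  = 32.4620 / 1.2000 = 27.05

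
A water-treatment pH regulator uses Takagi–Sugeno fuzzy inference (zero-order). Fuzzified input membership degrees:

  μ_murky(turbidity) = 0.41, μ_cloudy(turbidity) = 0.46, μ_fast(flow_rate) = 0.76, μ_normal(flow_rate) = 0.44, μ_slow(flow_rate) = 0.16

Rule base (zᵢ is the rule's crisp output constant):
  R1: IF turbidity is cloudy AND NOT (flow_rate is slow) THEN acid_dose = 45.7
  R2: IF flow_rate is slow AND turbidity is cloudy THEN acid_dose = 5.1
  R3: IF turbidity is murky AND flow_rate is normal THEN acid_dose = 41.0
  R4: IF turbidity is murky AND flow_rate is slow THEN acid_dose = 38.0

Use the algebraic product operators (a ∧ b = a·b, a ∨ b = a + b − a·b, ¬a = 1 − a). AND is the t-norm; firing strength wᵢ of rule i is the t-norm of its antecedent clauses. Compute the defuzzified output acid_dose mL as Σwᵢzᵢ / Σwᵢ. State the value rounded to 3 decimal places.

R1 (z=45.7): cloudy=0.46, ¬slow=1−0.16=0.84; AND[a·b] → w = 0.3864
R2 (z=5.1): slow=0.16, cloudy=0.46; AND[a·b] → w = 0.0736
R3 (z=41.0): murky=0.41, normal=0.44; AND[a·b] → w = 0.1804
R4 (z=38.0): murky=0.41, slow=0.16; AND[a·b] → w = 0.0656
Weighted average = (0.3864·45.7 + 0.0736·5.1 + 0.1804·41.0 + 0.0656·38.0) / (0.3864 + 0.0736 + 0.1804 + 0.0656)
  = 27.9230 / 0.7060 = 39.551

39.551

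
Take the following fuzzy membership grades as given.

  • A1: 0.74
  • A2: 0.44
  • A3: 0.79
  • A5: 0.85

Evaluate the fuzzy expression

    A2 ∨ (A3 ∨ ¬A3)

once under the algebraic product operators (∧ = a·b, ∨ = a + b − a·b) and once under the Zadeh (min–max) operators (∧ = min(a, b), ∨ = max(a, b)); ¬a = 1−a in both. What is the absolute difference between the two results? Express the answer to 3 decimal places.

Under algebraic product:
  ¬A3 = 1 − 0.7900 = 0.2100
  A3 ∨ ¬A3 = a + b − a·b on (0.7900, 0.2100) = 0.8341
  A2 ∨ (A3 ∨ ¬A3) = a + b − a·b on (0.4400, 0.8341) = 0.9071
  → value = 0.9071
Under Zadeh (min–max):
  ¬A3 = 1 − 0.79 = 0.21
  A3 ∨ ¬A3 = max(a, b) on (0.79, 0.21) = 0.79
  A2 ∨ (A3 ∨ ¬A3) = max(a, b) on (0.44, 0.79) = 0.79
  → value = 0.7900
|0.9071 − 0.7900| = 0.117

0.117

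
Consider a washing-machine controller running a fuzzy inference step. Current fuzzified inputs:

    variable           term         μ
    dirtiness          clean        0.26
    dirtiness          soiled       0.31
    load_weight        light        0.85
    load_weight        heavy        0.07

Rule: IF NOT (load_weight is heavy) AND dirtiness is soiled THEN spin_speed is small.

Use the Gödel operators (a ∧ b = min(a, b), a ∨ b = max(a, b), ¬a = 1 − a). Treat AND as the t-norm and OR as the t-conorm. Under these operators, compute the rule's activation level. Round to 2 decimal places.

firing strength: ¬heavy=1−0.07=0.93, soiled=0.31; AND[min(a, b)] → w = 0.31

0.31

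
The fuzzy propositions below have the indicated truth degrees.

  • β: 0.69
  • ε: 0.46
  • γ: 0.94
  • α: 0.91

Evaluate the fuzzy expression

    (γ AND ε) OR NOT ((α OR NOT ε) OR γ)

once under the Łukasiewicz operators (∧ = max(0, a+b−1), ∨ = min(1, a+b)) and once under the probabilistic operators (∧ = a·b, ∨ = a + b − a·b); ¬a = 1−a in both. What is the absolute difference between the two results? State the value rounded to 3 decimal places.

0.034

Under Łukasiewicz:
  γ AND ε = max(0, a+b−1) on (0.94, 0.46) = 0.40
  NOT ε = 1 − 0.46 = 0.54
  α OR NOT ε = min(1, a+b) on (0.91, 0.54) = 1.00
  (α OR NOT ε) OR γ = min(1, a+b) on (1.00, 0.94) = 1.00
  NOT ((α OR NOT ε) OR γ) = 1 − 1.00 = 0.00
  (γ AND ε) OR NOT ((α OR NOT ε) OR γ) = min(1, a+b) on (0.40, 0.00) = 0.40
  → value = 0.4000
Under probabilistic:
  γ AND ε = a·b on (0.9400, 0.4600) = 0.4324
  NOT ε = 1 − 0.4600 = 0.5400
  α OR NOT ε = a + b − a·b on (0.9100, 0.5400) = 0.9586
  (α OR NOT ε) OR γ = a + b − a·b on (0.9586, 0.9400) = 0.9975
  NOT ((α OR NOT ε) OR γ) = 1 − 0.9975 = 0.0025
  (γ AND ε) OR NOT ((α OR NOT ε) OR γ) = a + b − a·b on (0.4324, 0.0025) = 0.4338
  → value = 0.4338
|0.4000 − 0.4338| = 0.034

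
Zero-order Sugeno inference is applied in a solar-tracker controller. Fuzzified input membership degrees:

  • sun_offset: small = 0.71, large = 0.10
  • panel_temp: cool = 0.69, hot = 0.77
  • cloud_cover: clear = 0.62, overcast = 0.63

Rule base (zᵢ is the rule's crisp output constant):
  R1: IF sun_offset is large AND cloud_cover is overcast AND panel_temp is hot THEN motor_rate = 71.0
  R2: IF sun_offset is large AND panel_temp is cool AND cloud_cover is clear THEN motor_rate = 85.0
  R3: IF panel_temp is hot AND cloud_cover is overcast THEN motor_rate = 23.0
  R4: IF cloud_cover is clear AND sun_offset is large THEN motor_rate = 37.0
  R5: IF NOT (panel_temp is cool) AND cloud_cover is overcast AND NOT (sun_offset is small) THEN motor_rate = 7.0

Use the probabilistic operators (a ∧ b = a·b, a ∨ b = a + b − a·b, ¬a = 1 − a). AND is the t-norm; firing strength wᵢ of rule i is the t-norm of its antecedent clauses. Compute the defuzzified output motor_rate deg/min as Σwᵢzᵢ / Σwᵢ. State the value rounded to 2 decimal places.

R1 (z=71.0): large=0.10, overcast=0.63, hot=0.77; AND[a·b] → w = 0.0485
R2 (z=85.0): large=0.10, cool=0.69, clear=0.62; AND[a·b] → w = 0.0428
R3 (z=23.0): hot=0.77, overcast=0.63; AND[a·b] → w = 0.4851
R4 (z=37.0): clear=0.62, large=0.10; AND[a·b] → w = 0.0620
R5 (z=7.0): ¬cool=1−0.69=0.31, overcast=0.63, ¬small=1−0.71=0.29; AND[a·b] → w = 0.0566
Weighted average = (0.0485·71.0 + 0.0428·85.0 + 0.4851·23.0 + 0.0620·37.0 + 0.0566·7.0) / (0.0485 + 0.0428 + 0.4851 + 0.0620 + 0.0566)
  = 20.9283 / 0.6950 = 30.11

30.11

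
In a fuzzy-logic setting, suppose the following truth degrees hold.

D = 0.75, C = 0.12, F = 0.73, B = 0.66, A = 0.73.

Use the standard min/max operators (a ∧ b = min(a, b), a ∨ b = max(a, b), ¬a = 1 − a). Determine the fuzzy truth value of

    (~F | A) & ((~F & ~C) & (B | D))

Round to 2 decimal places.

~F = 1 − 0.73 = 0.27
~F | A = max(a, b) on (0.27, 0.73) = 0.73
~F = 1 − 0.73 = 0.27
~C = 1 − 0.12 = 0.88
~F & ~C = min(a, b) on (0.27, 0.88) = 0.27
B | D = max(a, b) on (0.66, 0.75) = 0.75
(~F & ~C) & (B | D) = min(a, b) on (0.27, 0.75) = 0.27
(~F | A) & ((~F & ~C) & (B | D)) = min(a, b) on (0.73, 0.27) = 0.27

0.27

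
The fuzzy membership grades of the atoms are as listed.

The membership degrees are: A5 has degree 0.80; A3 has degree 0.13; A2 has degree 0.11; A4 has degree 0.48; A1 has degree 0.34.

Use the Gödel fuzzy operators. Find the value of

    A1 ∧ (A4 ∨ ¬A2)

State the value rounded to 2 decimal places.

¬A2 = 1 − 0.11 = 0.89
A4 ∨ ¬A2 = max(a, b) on (0.48, 0.89) = 0.89
A1 ∧ (A4 ∨ ¬A2) = min(a, b) on (0.34, 0.89) = 0.34

0.34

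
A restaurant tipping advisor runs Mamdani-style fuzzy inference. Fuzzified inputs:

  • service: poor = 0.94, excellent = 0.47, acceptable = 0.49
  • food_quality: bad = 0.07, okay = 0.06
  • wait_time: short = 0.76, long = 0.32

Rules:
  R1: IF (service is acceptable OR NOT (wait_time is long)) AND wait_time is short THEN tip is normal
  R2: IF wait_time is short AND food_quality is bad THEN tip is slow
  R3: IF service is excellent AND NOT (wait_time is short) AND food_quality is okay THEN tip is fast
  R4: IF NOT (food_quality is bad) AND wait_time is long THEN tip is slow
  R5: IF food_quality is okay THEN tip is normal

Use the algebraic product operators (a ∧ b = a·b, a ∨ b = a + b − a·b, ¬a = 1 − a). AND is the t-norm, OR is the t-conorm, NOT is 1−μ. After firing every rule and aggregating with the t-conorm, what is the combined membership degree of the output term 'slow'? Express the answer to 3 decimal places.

R1: (acceptable=0.49 OR ¬long=1−0.32=0.68) = 0.8368; AND[a·b] with short=0.76 → w = 0.6360
R2: short=0.76, bad=0.07; AND[a·b] → w = 0.0532
R3: excellent=0.47, ¬short=1−0.76=0.24, okay=0.06; AND[a·b] → w = 0.0068
R4: ¬bad=1−0.07=0.93, long=0.32; AND[a·b] → w = 0.2976
R5: okay=0.06 → w = 0.0600
Rules with consequent 'slow': {R2, R4} → strengths 0.0532, 0.2976
Aggregate via t-conorm [a + b − a·b]: 0.3350

0.335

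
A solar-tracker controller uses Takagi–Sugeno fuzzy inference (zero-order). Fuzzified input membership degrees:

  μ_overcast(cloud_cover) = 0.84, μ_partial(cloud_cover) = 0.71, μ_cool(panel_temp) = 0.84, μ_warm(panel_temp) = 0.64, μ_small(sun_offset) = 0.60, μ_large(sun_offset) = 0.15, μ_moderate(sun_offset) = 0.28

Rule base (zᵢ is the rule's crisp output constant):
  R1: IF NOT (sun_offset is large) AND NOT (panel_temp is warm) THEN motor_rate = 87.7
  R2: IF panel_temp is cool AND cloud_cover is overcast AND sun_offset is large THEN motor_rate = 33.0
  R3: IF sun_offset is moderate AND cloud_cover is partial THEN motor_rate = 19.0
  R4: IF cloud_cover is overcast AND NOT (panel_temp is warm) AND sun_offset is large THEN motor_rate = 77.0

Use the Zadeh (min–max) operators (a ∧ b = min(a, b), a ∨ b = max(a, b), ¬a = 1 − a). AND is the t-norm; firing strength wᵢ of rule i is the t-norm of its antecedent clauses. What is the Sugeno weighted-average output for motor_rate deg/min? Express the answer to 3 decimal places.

56.800

R1 (z=87.7): ¬large=1−0.15=0.85, ¬warm=1−0.64=0.36; AND[min(a, b)] → w = 0.36
R2 (z=33.0): cool=0.84, overcast=0.84, large=0.15; AND[min(a, b)] → w = 0.15
R3 (z=19.0): moderate=0.28, partial=0.71; AND[min(a, b)] → w = 0.28
R4 (z=77.0): overcast=0.84, ¬warm=1−0.64=0.36, large=0.15; AND[min(a, b)] → w = 0.15
Weighted average = (0.36·87.7 + 0.15·33.0 + 0.28·19.0 + 0.15·77.0) / (0.36 + 0.15 + 0.28 + 0.15)
  = 53.3920 / 0.9400 = 56.800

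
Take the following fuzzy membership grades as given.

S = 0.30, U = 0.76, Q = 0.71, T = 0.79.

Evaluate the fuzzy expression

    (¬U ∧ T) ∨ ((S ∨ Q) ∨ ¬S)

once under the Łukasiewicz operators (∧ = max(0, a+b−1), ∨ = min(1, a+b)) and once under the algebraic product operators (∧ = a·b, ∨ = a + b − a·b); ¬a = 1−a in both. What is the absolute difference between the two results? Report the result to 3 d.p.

Under Łukasiewicz:
  ¬U = 1 − 0.76 = 0.24
  ¬U ∧ T = max(0, a+b−1) on (0.24, 0.79) = 0.03
  S ∨ Q = min(1, a+b) on (0.30, 0.71) = 1.00
  ¬S = 1 − 0.30 = 0.70
  (S ∨ Q) ∨ ¬S = min(1, a+b) on (1.00, 0.70) = 1.00
  (¬U ∧ T) ∨ ((S ∨ Q) ∨ ¬S) = min(1, a+b) on (0.03, 1.00) = 1.00
  → value = 1.0000
Under algebraic product:
  ¬U = 1 − 0.7600 = 0.2400
  ¬U ∧ T = a·b on (0.2400, 0.7900) = 0.1896
  S ∨ Q = a + b − a·b on (0.3000, 0.7100) = 0.7970
  ¬S = 1 − 0.3000 = 0.7000
  (S ∨ Q) ∨ ¬S = a + b − a·b on (0.7970, 0.7000) = 0.9391
  (¬U ∧ T) ∨ ((S ∨ Q) ∨ ¬S) = a + b − a·b on (0.1896, 0.9391) = 0.9506
  → value = 0.9506
|1.0000 − 0.9506| = 0.049

0.049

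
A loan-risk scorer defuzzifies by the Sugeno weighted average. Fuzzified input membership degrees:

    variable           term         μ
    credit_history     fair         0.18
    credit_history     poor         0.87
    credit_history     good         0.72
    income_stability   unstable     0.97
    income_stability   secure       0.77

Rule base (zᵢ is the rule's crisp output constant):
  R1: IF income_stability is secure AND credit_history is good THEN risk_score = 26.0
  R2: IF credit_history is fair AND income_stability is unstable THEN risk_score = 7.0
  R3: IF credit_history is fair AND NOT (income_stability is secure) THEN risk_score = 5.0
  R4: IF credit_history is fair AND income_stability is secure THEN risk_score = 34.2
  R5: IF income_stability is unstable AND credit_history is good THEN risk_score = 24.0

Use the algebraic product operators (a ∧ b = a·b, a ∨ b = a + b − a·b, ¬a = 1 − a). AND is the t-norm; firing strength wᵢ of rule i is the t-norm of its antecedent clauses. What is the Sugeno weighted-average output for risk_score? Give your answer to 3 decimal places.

R1 (z=26.0): secure=0.77, good=0.72; AND[a·b] → w = 0.5544
R2 (z=7.0): fair=0.18, unstable=0.97; AND[a·b] → w = 0.1746
R3 (z=5.0): fair=0.18, ¬secure=1−0.77=0.23; AND[a·b] → w = 0.0414
R4 (z=34.2): fair=0.18, secure=0.77; AND[a·b] → w = 0.1386
R5 (z=24.0): unstable=0.97, good=0.72; AND[a·b] → w = 0.6984
Weighted average = (0.5544·26.0 + 0.1746·7.0 + 0.0414·5.0 + 0.1386·34.2 + 0.6984·24.0) / (0.5544 + 0.1746 + 0.0414 + 0.1386 + 0.6984)
  = 37.3453 / 1.6074 = 23.233

23.233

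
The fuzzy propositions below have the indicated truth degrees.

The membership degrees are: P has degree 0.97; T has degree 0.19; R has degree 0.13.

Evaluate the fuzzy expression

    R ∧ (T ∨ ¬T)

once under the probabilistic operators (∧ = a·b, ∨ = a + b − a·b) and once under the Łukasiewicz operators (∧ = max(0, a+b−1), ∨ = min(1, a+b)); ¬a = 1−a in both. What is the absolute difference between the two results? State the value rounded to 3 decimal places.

Under probabilistic:
  ¬T = 1 − 0.1900 = 0.8100
  T ∨ ¬T = a + b − a·b on (0.1900, 0.8100) = 0.8461
  R ∧ (T ∨ ¬T) = a·b on (0.1300, 0.8461) = 0.1100
  → value = 0.1100
Under Łukasiewicz:
  ¬T = 1 − 0.19 = 0.81
  T ∨ ¬T = min(1, a+b) on (0.19, 0.81) = 1.00
  R ∧ (T ∨ ¬T) = max(0, a+b−1) on (0.13, 1.00) = 0.13
  → value = 0.1300
|0.1100 − 0.1300| = 0.020

0.020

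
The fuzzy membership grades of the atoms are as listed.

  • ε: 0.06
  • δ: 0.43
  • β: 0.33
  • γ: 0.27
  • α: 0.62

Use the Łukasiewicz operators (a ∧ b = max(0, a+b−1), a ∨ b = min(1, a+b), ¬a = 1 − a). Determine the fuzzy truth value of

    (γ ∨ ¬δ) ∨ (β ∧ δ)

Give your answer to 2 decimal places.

¬δ = 1 − 0.43 = 0.57
γ ∨ ¬δ = min(1, a+b) on (0.27, 0.57) = 0.84
β ∧ δ = max(0, a+b−1) on (0.33, 0.43) = 0.00
(γ ∨ ¬δ) ∨ (β ∧ δ) = min(1, a+b) on (0.84, 0.00) = 0.84

0.84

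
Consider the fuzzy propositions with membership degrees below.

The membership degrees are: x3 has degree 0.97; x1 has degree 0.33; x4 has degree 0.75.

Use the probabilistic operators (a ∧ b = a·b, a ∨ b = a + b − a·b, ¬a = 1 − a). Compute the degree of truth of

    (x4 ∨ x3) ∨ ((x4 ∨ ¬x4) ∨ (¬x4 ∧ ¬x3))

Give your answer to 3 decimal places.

x4 ∨ x3 = a + b − a·b on (0.7500, 0.9700) = 0.9925
¬x4 = 1 − 0.7500 = 0.2500
x4 ∨ ¬x4 = a + b − a·b on (0.7500, 0.2500) = 0.8125
¬x4 = 1 − 0.7500 = 0.2500
¬x3 = 1 − 0.9700 = 0.0300
¬x4 ∧ ¬x3 = a·b on (0.2500, 0.0300) = 0.0075
(x4 ∨ ¬x4) ∨ (¬x4 ∧ ¬x3) = a + b − a·b on (0.8125, 0.0075) = 0.8139
(x4 ∨ x3) ∨ ((x4 ∨ ¬x4) ∨ (¬x4 ∧ ¬x3)) = a + b − a·b on (0.9925, 0.8139) = 0.9986

0.999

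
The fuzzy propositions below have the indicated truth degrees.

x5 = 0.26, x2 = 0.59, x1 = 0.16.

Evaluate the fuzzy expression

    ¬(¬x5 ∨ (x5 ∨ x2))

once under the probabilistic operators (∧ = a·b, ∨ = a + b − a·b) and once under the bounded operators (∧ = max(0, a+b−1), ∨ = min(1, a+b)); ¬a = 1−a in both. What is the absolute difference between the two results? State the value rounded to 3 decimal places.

0.079

Under probabilistic:
  ¬x5 = 1 − 0.2600 = 0.7400
  x5 ∨ x2 = a + b − a·b on (0.2600, 0.5900) = 0.6966
  ¬x5 ∨ (x5 ∨ x2) = a + b − a·b on (0.7400, 0.6966) = 0.9211
  ¬(¬x5 ∨ (x5 ∨ x2)) = 1 − 0.9211 = 0.0789
  → value = 0.0789
Under bounded:
  ¬x5 = 1 − 0.26 = 0.74
  x5 ∨ x2 = min(1, a+b) on (0.26, 0.59) = 0.85
  ¬x5 ∨ (x5 ∨ x2) = min(1, a+b) on (0.74, 0.85) = 1.00
  ¬(¬x5 ∨ (x5 ∨ x2)) = 1 − 1.00 = 0.00
  → value = 0.0000
|0.0789 − 0.0000| = 0.079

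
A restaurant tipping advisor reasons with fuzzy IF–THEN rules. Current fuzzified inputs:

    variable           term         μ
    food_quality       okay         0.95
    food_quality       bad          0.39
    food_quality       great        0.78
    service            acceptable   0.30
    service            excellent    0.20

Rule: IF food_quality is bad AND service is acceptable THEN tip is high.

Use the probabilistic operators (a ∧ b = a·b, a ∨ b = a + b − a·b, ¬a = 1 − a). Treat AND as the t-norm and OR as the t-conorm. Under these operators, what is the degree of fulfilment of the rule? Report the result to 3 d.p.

firing strength: bad=0.39, acceptable=0.30; AND[a·b] → w = 0.1170

0.117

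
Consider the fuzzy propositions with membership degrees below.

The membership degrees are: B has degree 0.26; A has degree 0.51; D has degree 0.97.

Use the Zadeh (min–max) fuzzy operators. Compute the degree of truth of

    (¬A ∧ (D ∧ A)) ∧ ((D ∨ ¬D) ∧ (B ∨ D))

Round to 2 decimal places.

¬A = 1 − 0.51 = 0.49
D ∧ A = min(a, b) on (0.97, 0.51) = 0.51
¬A ∧ (D ∧ A) = min(a, b) on (0.49, 0.51) = 0.49
¬D = 1 − 0.97 = 0.03
D ∨ ¬D = max(a, b) on (0.97, 0.03) = 0.97
B ∨ D = max(a, b) on (0.26, 0.97) = 0.97
(D ∨ ¬D) ∧ (B ∨ D) = min(a, b) on (0.97, 0.97) = 0.97
(¬A ∧ (D ∧ A)) ∧ ((D ∨ ¬D) ∧ (B ∨ D)) = min(a, b) on (0.49, 0.97) = 0.49

0.49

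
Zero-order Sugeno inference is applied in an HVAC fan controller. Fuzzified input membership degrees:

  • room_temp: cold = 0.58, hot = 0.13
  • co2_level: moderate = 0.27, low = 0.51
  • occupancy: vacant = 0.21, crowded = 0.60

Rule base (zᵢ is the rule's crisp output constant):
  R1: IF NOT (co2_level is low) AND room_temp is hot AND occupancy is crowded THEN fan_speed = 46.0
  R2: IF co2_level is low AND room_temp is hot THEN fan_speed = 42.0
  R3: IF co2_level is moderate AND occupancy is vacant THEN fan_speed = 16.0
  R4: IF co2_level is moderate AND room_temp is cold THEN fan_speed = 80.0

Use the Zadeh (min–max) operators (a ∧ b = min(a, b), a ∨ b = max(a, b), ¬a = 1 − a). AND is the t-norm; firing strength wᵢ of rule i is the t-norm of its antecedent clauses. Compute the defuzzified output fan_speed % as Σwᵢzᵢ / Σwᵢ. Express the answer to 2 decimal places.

49.19

R1 (z=46.0): ¬low=1−0.51=0.49, hot=0.13, crowded=0.60; AND[min(a, b)] → w = 0.13
R2 (z=42.0): low=0.51, hot=0.13; AND[min(a, b)] → w = 0.13
R3 (z=16.0): moderate=0.27, vacant=0.21; AND[min(a, b)] → w = 0.21
R4 (z=80.0): moderate=0.27, cold=0.58; AND[min(a, b)] → w = 0.27
Weighted average = (0.13·46.0 + 0.13·42.0 + 0.21·16.0 + 0.27·80.0) / (0.13 + 0.13 + 0.21 + 0.27)
  = 36.4000 / 0.7400 = 49.19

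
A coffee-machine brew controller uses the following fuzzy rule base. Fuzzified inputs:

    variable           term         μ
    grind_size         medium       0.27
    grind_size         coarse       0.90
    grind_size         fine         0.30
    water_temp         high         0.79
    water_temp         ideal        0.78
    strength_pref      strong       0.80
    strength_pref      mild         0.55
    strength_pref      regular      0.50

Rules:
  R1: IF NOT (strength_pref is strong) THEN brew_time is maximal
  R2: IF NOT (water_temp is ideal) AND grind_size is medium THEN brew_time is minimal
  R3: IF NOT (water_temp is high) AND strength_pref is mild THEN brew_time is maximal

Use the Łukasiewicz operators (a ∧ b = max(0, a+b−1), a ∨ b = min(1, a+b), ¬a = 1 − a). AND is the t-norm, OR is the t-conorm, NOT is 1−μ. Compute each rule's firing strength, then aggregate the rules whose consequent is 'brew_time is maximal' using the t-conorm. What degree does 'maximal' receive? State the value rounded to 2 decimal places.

0.20

R1: ¬strong=1−0.80=0.20 → w = 0.20
R2: ¬ideal=1−0.78=0.22, medium=0.27; AND[max(0, a+b−1)] → w = 0.00
R3: ¬high=1−0.79=0.21, mild=0.55; AND[max(0, a+b−1)] → w = 0.00
Rules with consequent 'maximal': {R1, R3} → strengths 0.20, 0.00
Aggregate via t-conorm [min(1, a+b)]: 0.20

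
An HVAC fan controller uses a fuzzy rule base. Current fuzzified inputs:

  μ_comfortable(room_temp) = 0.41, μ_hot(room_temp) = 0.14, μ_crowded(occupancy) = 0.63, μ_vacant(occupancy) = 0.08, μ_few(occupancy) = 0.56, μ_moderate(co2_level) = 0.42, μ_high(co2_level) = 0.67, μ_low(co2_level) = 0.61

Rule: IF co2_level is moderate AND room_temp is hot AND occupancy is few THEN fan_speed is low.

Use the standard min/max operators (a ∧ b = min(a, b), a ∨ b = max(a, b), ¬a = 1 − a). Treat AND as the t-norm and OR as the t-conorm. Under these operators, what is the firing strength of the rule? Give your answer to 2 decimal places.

firing strength: moderate=0.42, hot=0.14, few=0.56; AND[min(a, b)] → w = 0.14

0.14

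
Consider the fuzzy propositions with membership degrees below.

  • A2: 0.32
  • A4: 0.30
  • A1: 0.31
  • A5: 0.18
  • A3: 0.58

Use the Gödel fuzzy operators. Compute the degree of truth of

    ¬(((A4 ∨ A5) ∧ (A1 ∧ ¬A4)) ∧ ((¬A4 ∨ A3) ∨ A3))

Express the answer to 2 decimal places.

A4 ∨ A5 = max(a, b) on (0.30, 0.18) = 0.30
¬A4 = 1 − 0.30 = 0.70
A1 ∧ ¬A4 = min(a, b) on (0.31, 0.70) = 0.31
(A4 ∨ A5) ∧ (A1 ∧ ¬A4) = min(a, b) on (0.30, 0.31) = 0.30
¬A4 = 1 − 0.30 = 0.70
¬A4 ∨ A3 = max(a, b) on (0.70, 0.58) = 0.70
(¬A4 ∨ A3) ∨ A3 = max(a, b) on (0.70, 0.58) = 0.70
((A4 ∨ A5) ∧ (A1 ∧ ¬A4)) ∧ ((¬A4 ∨ A3) ∨ A3) = min(a, b) on (0.30, 0.70) = 0.30
¬(((A4 ∨ A5) ∧ (A1 ∧ ¬A4)) ∧ ((¬A4 ∨ A3) ∨ A3)) = 1 − 0.30 = 0.70

0.70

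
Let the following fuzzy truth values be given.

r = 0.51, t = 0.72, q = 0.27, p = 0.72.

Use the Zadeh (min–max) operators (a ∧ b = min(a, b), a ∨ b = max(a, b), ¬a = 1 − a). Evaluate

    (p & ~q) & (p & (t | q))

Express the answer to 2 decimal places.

~q = 1 − 0.27 = 0.73
p & ~q = min(a, b) on (0.72, 0.73) = 0.72
t | q = max(a, b) on (0.72, 0.27) = 0.72
p & (t | q) = min(a, b) on (0.72, 0.72) = 0.72
(p & ~q) & (p & (t | q)) = min(a, b) on (0.72, 0.72) = 0.72

0.72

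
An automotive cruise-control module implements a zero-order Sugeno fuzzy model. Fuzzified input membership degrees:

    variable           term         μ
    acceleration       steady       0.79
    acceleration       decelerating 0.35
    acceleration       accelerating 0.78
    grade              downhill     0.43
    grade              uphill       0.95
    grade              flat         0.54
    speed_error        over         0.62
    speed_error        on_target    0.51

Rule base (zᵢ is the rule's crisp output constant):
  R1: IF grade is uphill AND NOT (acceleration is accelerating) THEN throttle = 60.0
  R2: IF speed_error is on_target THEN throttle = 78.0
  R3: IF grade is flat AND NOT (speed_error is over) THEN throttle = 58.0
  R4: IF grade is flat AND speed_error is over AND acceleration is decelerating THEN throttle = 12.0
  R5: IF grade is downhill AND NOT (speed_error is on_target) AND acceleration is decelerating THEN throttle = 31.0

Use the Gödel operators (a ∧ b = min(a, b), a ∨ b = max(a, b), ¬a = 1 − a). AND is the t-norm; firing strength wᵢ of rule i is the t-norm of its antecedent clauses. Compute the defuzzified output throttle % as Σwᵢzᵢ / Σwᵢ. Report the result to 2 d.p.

R1 (z=60.0): uphill=0.95, ¬accelerating=1−0.78=0.22; AND[min(a, b)] → w = 0.22
R2 (z=78.0): on_target=0.51 → w = 0.51
R3 (z=58.0): flat=0.54, ¬over=1−0.62=0.38; AND[min(a, b)] → w = 0.38
R4 (z=12.0): flat=0.54, over=0.62, decelerating=0.35; AND[min(a, b)] → w = 0.35
R5 (z=31.0): downhill=0.43, ¬on_target=1−0.51=0.49, decelerating=0.35; AND[min(a, b)] → w = 0.35
Weighted average = (0.22·60.0 + 0.51·78.0 + 0.38·58.0 + 0.35·12.0 + 0.35·31.0) / (0.22 + 0.51 + 0.38 + 0.35 + 0.35)
  = 90.0700 / 1.8100 = 49.76

49.76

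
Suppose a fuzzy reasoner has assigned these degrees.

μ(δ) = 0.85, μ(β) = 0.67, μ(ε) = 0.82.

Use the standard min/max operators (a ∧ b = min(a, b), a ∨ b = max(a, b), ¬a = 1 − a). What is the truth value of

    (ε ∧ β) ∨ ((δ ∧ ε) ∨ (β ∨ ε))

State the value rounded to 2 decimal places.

ε ∧ β = min(a, b) on (0.82, 0.67) = 0.67
δ ∧ ε = min(a, b) on (0.85, 0.82) = 0.82
β ∨ ε = max(a, b) on (0.67, 0.82) = 0.82
(δ ∧ ε) ∨ (β ∨ ε) = max(a, b) on (0.82, 0.82) = 0.82
(ε ∧ β) ∨ ((δ ∧ ε) ∨ (β ∨ ε)) = max(a, b) on (0.67, 0.82) = 0.82

0.82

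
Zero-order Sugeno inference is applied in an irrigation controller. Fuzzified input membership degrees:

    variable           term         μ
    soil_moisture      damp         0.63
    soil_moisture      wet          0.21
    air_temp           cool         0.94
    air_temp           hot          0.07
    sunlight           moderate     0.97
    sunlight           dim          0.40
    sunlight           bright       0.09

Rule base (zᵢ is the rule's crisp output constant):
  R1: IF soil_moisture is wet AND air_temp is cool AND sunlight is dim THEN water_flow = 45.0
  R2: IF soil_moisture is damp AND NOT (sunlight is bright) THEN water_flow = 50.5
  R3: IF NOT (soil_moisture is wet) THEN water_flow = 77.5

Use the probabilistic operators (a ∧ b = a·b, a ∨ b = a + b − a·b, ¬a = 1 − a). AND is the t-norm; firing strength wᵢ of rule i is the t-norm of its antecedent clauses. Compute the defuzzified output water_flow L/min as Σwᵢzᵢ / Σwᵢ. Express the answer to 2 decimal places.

64.99

R1 (z=45.0): wet=0.21, cool=0.94, dim=0.40; AND[a·b] → w = 0.0790
R2 (z=50.5): damp=0.63, ¬bright=1−0.09=0.91; AND[a·b] → w = 0.5733
R3 (z=77.5): ¬wet=1−0.21=0.79 → w = 0.7900
Weighted average = (0.0790·45.0 + 0.5733·50.5 + 0.7900·77.5) / (0.0790 + 0.5733 + 0.7900)
  = 93.7298 / 1.4423 = 64.99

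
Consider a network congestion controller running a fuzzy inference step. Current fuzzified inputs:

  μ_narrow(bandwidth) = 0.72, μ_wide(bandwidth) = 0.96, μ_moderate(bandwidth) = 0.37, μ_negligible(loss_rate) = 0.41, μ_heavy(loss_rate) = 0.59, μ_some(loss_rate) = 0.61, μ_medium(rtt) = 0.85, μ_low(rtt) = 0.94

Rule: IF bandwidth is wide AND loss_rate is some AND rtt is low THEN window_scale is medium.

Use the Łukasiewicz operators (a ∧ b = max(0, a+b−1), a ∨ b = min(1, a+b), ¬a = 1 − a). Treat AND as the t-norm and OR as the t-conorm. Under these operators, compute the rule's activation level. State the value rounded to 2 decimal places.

firing strength: wide=0.96, some=0.61, low=0.94; AND[max(0, a+b−1)] → w = 0.51

0.51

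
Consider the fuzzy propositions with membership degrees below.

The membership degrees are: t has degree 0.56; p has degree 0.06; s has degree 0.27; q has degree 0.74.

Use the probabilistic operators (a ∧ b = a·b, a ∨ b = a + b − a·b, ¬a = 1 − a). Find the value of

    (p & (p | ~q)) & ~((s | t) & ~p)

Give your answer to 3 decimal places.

~q = 1 − 0.7400 = 0.2600
p | ~q = a + b − a·b on (0.0600, 0.2600) = 0.3044
p & (p | ~q) = a·b on (0.0600, 0.3044) = 0.0183
s | t = a + b − a·b on (0.2700, 0.5600) = 0.6788
~p = 1 − 0.0600 = 0.9400
(s | t) & ~p = a·b on (0.6788, 0.9400) = 0.6381
~((s | t) & ~p) = 1 − 0.6381 = 0.3619
(p & (p | ~q)) & ~((s | t) & ~p) = a·b on (0.0183, 0.3619) = 0.0066

0.007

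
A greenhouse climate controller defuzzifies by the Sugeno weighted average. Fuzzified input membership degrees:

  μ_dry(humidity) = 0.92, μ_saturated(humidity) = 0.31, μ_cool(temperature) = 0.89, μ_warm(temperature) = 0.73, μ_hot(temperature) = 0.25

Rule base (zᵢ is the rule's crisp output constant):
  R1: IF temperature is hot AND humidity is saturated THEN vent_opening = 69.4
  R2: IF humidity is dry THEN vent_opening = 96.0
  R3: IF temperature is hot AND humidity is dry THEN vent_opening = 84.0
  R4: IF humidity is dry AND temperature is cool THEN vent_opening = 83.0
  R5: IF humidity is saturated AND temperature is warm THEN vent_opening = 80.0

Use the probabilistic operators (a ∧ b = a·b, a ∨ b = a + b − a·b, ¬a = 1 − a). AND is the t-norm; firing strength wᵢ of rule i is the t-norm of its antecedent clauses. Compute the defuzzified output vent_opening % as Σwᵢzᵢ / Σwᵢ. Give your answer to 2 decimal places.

87.60

R1 (z=69.4): hot=0.25, saturated=0.31; AND[a·b] → w = 0.0775
R2 (z=96.0): dry=0.92 → w = 0.9200
R3 (z=84.0): hot=0.25, dry=0.92; AND[a·b] → w = 0.2300
R4 (z=83.0): dry=0.92, cool=0.89; AND[a·b] → w = 0.8188
R5 (z=80.0): saturated=0.31, warm=0.73; AND[a·b] → w = 0.2263
Weighted average = (0.0775·69.4 + 0.9200·96.0 + 0.2300·84.0 + 0.8188·83.0 + 0.2263·80.0) / (0.0775 + 0.9200 + 0.2300 + 0.8188 + 0.2263)
  = 199.0829 / 2.2726 = 87.60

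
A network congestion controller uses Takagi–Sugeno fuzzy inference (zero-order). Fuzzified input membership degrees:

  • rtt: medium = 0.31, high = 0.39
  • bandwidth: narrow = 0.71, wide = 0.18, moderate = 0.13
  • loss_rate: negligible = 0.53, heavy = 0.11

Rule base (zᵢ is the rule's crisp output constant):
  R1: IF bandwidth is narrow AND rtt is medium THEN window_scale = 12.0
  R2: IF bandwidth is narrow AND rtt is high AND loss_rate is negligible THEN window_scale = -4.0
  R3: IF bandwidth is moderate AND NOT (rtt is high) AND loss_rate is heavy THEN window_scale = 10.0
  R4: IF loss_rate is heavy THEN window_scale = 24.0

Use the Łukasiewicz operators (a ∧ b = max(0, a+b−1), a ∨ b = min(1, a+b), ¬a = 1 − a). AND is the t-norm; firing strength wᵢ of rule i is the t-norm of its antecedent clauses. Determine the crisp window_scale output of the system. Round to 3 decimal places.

R1 (z=12.0): narrow=0.71, medium=0.31; AND[max(0, a+b−1)] → w = 0.02
R2 (z=-4.0): narrow=0.71, high=0.39, negligible=0.53; AND[max(0, a+b−1)] → w = 0.00
R3 (z=10.0): moderate=0.13, ¬high=1−0.39=0.61, heavy=0.11; AND[max(0, a+b−1)] → w = 0.00
R4 (z=24.0): heavy=0.11 → w = 0.11
Weighted average = (0.02·12.0 + 0.00·-4.0 + 0.00·10.0 + 0.11·24.0) / (0.02 + 0.00 + 0.00 + 0.11)
  = 2.8800 / 0.1300 = 22.154

22.154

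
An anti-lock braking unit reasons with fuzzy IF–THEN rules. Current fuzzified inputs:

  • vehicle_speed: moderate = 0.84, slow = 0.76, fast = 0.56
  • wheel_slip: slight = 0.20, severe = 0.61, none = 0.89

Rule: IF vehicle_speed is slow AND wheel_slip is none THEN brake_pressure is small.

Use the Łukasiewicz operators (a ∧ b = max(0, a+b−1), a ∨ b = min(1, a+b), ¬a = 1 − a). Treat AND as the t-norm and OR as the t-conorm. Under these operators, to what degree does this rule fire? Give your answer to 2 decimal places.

0.65

firing strength: slow=0.76, none=0.89; AND[max(0, a+b−1)] → w = 0.65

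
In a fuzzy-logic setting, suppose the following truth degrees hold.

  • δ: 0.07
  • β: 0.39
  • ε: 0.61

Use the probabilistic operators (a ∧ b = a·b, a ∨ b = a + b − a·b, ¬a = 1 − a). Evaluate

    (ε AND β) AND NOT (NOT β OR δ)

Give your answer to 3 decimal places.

0.086

ε AND β = a·b on (0.6100, 0.3900) = 0.2379
NOT β = 1 − 0.3900 = 0.6100
NOT β OR δ = a + b − a·b on (0.6100, 0.0700) = 0.6373
NOT (NOT β OR δ) = 1 − 0.6373 = 0.3627
(ε AND β) AND NOT (NOT β OR δ) = a·b on (0.2379, 0.3627) = 0.0863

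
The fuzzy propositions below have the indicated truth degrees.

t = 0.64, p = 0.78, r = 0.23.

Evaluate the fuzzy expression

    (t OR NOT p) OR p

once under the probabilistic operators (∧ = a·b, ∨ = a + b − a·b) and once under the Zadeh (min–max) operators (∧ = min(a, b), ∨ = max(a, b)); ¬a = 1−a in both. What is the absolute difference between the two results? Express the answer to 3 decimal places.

Under probabilistic:
  NOT p = 1 − 0.7800 = 0.2200
  t OR NOT p = a + b − a·b on (0.6400, 0.2200) = 0.7192
  (t OR NOT p) OR p = a + b − a·b on (0.7192, 0.7800) = 0.9382
  → value = 0.9382
Under Zadeh (min–max):
  NOT p = 1 − 0.78 = 0.22
  t OR NOT p = max(a, b) on (0.64, 0.22) = 0.64
  (t OR NOT p) OR p = max(a, b) on (0.64, 0.78) = 0.78
  → value = 0.7800
|0.9382 − 0.7800| = 0.158

0.158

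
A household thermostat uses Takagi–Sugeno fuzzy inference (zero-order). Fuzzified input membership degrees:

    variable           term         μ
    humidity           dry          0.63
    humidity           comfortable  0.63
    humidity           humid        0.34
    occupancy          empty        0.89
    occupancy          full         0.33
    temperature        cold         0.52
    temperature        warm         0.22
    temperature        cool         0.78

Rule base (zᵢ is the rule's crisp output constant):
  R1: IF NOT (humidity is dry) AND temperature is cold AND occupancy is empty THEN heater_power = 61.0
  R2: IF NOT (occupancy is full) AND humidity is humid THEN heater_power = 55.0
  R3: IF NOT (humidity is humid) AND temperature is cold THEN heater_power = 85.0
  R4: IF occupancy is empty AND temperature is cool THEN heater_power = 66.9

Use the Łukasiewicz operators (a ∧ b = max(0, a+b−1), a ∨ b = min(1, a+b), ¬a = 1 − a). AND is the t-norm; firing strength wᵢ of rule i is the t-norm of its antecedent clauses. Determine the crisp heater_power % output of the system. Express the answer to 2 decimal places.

70.55

R1 (z=61.0): ¬dry=1−0.63=0.37, cold=0.52, empty=0.89; AND[max(0, a+b−1)] → w = 0.00
R2 (z=55.0): ¬full=1−0.33=0.67, humid=0.34; AND[max(0, a+b−1)] → w = 0.01
R3 (z=85.0): ¬humid=1−0.34=0.66, cold=0.52; AND[max(0, a+b−1)] → w = 0.18
R4 (z=66.9): empty=0.89, cool=0.78; AND[max(0, a+b−1)] → w = 0.67
Weighted average = (0.00·61.0 + 0.01·55.0 + 0.18·85.0 + 0.67·66.9) / (0.00 + 0.01 + 0.18 + 0.67)
  = 60.6730 / 0.8600 = 70.55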